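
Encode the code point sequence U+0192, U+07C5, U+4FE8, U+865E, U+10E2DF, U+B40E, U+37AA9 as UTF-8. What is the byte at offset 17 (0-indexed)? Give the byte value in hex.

U+0192 → 2-byte form C6 92 at offsets 0–1.
U+07C5 → 2-byte form DF 85 at offsets 2–3.
U+4FE8 → 3-byte form E4 BF A8 at offsets 4–6.
U+865E → 3-byte form E8 99 9E at offsets 7–9.
U+10E2DF → 4-byte form F4 8E 8B 9F at offsets 10–13.
U+B40E → 3-byte form EB 90 8E at offsets 14–16.
U+37AA9 → 4-byte form F0 B7 AA A9 at offsets 17–20.
Offset 17 falls in char 7's range; it's byte 1 of F0 B7 AA A9 = 0xF0.

0xF0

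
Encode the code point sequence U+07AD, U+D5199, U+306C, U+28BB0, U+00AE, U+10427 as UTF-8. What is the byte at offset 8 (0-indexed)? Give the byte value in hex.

0xAC

U+07AD → 2-byte form DE AD at offsets 0–1.
U+D5199 → 4-byte form F3 95 86 99 at offsets 2–5.
U+306C → 3-byte form E3 81 AC at offsets 6–8.
Offset 8 falls in char 3's range; it's byte 3 of E3 81 AC = 0xAC.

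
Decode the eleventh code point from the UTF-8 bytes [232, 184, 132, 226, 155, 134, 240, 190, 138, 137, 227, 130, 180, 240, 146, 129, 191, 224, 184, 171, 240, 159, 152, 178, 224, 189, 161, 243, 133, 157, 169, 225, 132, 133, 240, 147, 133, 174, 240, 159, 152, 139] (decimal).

Offset 0: leading byte 0xE8 = 11101000 → 3-byte char #1 = E8 B8 84.
Offset 3: leading byte 0xE2 = 11100010 → 3-byte char #2 = E2 9B 86.
Offset 6: leading byte 0xF0 = 11110000 → 4-byte char #3 = F0 BE 8A 89.
Offset 10: leading byte 0xE3 = 11100011 → 3-byte char #4 = E3 82 B4.
Offset 13: leading byte 0xF0 = 11110000 → 4-byte char #5 = F0 92 81 BF.
Offset 17: leading byte 0xE0 = 11100000 → 3-byte char #6 = E0 B8 AB.
Offset 20: leading byte 0xF0 = 11110000 → 4-byte char #7 = F0 9F 98 B2.
Offset 24: leading byte 0xE0 = 11100000 → 3-byte char #8 = E0 BD A1.
Offset 27: leading byte 0xF3 = 11110011 → 4-byte char #9 = F3 85 9D A9.
Offset 31: leading byte 0xE1 = 11100001 → 3-byte char #10 = E1 84 85.
Offset 34: leading byte 0xF0 = 11110000 → 4-byte char #11 = F0 93 85 AE.
Leading byte 0xF0 = 11110000 matches 11110xxx → 4-byte sequence.
Byte 1: 0xF0 = 11110000, payload 000 (3 bits).
Byte 2: 0x93 = 10010011 (10xxxxxx ✓), payload 010011.
Byte 3: 0x85 = 10000101 (10xxxxxx ✓), payload 000101.
Byte 4: 0xAE = 10101110 (10xxxxxx ✓), payload 101110.
Concatenate: 000010011000101101110 = 0x1316E (21 bits → U+1316E).

U+1316E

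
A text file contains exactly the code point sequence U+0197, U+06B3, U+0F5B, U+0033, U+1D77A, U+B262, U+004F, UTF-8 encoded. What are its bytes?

C6 97 DA B3 E0 BD 9B 33 F0 9D 9D BA EB 89 A2 4F

U+0197: 2-byte form → C6 97.
U+06B3: 2-byte form → DA B3.
U+0F5B: 3-byte form → E0 BD 9B.
U+0033: 1-byte form → 33.
U+1D77A: 4-byte form → F0 9D 9D BA.
U+B262: 3-byte form → EB 89 A2.
U+004F: 1-byte form → 4F.
Concatenated (16 bytes): C6 97 DA B3 E0 BD 9B 33 F0 9D 9D BA EB 89 A2 4F.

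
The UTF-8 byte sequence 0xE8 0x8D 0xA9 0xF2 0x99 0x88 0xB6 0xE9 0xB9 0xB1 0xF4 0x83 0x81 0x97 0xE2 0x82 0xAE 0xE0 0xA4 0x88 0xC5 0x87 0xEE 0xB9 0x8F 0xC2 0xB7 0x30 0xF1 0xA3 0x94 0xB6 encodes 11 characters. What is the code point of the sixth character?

U+0908

Offset 0: leading byte 0xE8 = 11101000 → 3-byte char #1 = E8 8D A9.
Offset 3: leading byte 0xF2 = 11110010 → 4-byte char #2 = F2 99 88 B6.
Offset 7: leading byte 0xE9 = 11101001 → 3-byte char #3 = E9 B9 B1.
Offset 10: leading byte 0xF4 = 11110100 → 4-byte char #4 = F4 83 81 97.
Offset 14: leading byte 0xE2 = 11100010 → 3-byte char #5 = E2 82 AE.
Offset 17: leading byte 0xE0 = 11100000 → 3-byte char #6 = E0 A4 88.
Leading byte 0xE0 = 11100000 matches 1110xxxx → 3-byte sequence.
Byte 1: 0xE0 = 11100000, payload 0000 (4 bits).
Byte 2: 0xA4 = 10100100 (10xxxxxx ✓), payload 100100.
Byte 3: 0x88 = 10001000 (10xxxxxx ✓), payload 001000.
Concatenate: 0000100100001000 = 0x908 (16 bits → U+0908).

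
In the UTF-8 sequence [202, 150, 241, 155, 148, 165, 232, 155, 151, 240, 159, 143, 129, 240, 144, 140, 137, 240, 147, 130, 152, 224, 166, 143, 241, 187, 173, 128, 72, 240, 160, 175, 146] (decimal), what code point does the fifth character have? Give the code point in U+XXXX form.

U+10309

Offset 0: leading byte 0xCA = 11001010 → 2-byte char #1 = CA 96.
Offset 2: leading byte 0xF1 = 11110001 → 4-byte char #2 = F1 9B 94 A5.
Offset 6: leading byte 0xE8 = 11101000 → 3-byte char #3 = E8 9B 97.
Offset 9: leading byte 0xF0 = 11110000 → 4-byte char #4 = F0 9F 8F 81.
Offset 13: leading byte 0xF0 = 11110000 → 4-byte char #5 = F0 90 8C 89.
Leading byte 0xF0 = 11110000 matches 11110xxx → 4-byte sequence.
Byte 1: 0xF0 = 11110000, payload 000 (3 bits).
Byte 2: 0x90 = 10010000 (10xxxxxx ✓), payload 010000.
Byte 3: 0x8C = 10001100 (10xxxxxx ✓), payload 001100.
Byte 4: 0x89 = 10001001 (10xxxxxx ✓), payload 001001.
Concatenate: 000010000001100001001 = 0x10309 (21 bits → U+10309).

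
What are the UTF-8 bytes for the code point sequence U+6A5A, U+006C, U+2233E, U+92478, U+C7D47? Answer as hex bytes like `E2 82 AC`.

E6 A9 9A 6C F0 A2 8C BE F2 92 91 B8 F3 87 B5 87

U+6A5A: 3-byte form → E6 A9 9A.
U+006C: 1-byte form → 6C.
U+2233E: 4-byte form → F0 A2 8C BE.
U+92478: 4-byte form → F2 92 91 B8.
U+C7D47: 4-byte form → F3 87 B5 87.
Concatenated (16 bytes): E6 A9 9A 6C F0 A2 8C BE F2 92 91 B8 F3 87 B5 87.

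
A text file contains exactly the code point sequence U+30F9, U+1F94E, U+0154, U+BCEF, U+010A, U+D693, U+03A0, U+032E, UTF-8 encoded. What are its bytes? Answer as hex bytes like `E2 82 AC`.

U+30F9: 3-byte form → E3 83 B9.
U+1F94E: 4-byte form → F0 9F A5 8E.
U+0154: 2-byte form → C5 94.
U+BCEF: 3-byte form → EB B3 AF.
U+010A: 2-byte form → C4 8A.
U+D693: 3-byte form → ED 9A 93.
U+03A0: 2-byte form → CE A0.
U+032E: 2-byte form → CC AE.
Concatenated (21 bytes): E3 83 B9 F0 9F A5 8E C5 94 EB B3 AF C4 8A ED 9A 93 CE A0 CC AE.

E3 83 B9 F0 9F A5 8E C5 94 EB B3 AF C4 8A ED 9A 93 CE A0 CC AE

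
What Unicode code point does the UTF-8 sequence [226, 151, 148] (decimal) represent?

U+25D4

Leading byte 0xE2 = 11100010 matches 1110xxxx → 3-byte sequence.
Byte 1: 0xE2 = 11100010, payload 0010 (4 bits).
Byte 2: 0x97 = 10010111 (10xxxxxx ✓), payload 010111.
Byte 3: 0x94 = 10010100 (10xxxxxx ✓), payload 010100.
Concatenate: 0010010111010100 = 0x25D4 (16 bits → U+25D4).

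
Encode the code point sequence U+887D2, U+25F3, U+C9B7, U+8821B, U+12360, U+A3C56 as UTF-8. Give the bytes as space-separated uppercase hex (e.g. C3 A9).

U+887D2: 4-byte form → F2 88 9F 92.
U+25F3: 3-byte form → E2 97 B3.
U+C9B7: 3-byte form → EC A6 B7.
U+8821B: 4-byte form → F2 88 88 9B.
U+12360: 4-byte form → F0 92 8D A0.
U+A3C56: 4-byte form → F2 A3 B1 96.
Concatenated (22 bytes): F2 88 9F 92 E2 97 B3 EC A6 B7 F2 88 88 9B F0 92 8D A0 F2 A3 B1 96.

F2 88 9F 92 E2 97 B3 EC A6 B7 F2 88 88 9B F0 92 8D A0 F2 A3 B1 96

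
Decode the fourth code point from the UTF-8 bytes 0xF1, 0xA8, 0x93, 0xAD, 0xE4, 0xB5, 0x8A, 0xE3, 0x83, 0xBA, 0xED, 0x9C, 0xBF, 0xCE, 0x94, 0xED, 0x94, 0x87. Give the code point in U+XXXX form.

U+D73F

Offset 0: leading byte 0xF1 = 11110001 → 4-byte char #1 = F1 A8 93 AD.
Offset 4: leading byte 0xE4 = 11100100 → 3-byte char #2 = E4 B5 8A.
Offset 7: leading byte 0xE3 = 11100011 → 3-byte char #3 = E3 83 BA.
Offset 10: leading byte 0xED = 11101101 → 3-byte char #4 = ED 9C BF.
Leading byte 0xED = 11101101 matches 1110xxxx → 3-byte sequence.
Byte 1: 0xED = 11101101, payload 1101 (4 bits).
Byte 2: 0x9C = 10011100 (10xxxxxx ✓), payload 011100.
Byte 3: 0xBF = 10111111 (10xxxxxx ✓), payload 111111.
Concatenate: 1101011100111111 = 0xD73F (16 bits → U+D73F).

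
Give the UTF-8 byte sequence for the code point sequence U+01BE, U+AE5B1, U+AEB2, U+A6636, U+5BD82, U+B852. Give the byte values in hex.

C6 BE F2 AE 96 B1 EA BA B2 F2 A6 98 B6 F1 9B B6 82 EB A1 92

U+01BE: 2-byte form → C6 BE.
U+AE5B1: 4-byte form → F2 AE 96 B1.
U+AEB2: 3-byte form → EA BA B2.
U+A6636: 4-byte form → F2 A6 98 B6.
U+5BD82: 4-byte form → F1 9B B6 82.
U+B852: 3-byte form → EB A1 92.
Concatenated (20 bytes): C6 BE F2 AE 96 B1 EA BA B2 F2 A6 98 B6 F1 9B B6 82 EB A1 92.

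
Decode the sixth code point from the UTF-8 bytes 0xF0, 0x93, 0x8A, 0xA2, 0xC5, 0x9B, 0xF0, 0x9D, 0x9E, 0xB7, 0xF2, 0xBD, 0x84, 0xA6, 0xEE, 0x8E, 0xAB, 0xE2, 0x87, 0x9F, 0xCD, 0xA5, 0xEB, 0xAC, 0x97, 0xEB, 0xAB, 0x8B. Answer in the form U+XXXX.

U+21DF

Offset 0: leading byte 0xF0 = 11110000 → 4-byte char #1 = F0 93 8A A2.
Offset 4: leading byte 0xC5 = 11000101 → 2-byte char #2 = C5 9B.
Offset 6: leading byte 0xF0 = 11110000 → 4-byte char #3 = F0 9D 9E B7.
Offset 10: leading byte 0xF2 = 11110010 → 4-byte char #4 = F2 BD 84 A6.
Offset 14: leading byte 0xEE = 11101110 → 3-byte char #5 = EE 8E AB.
Offset 17: leading byte 0xE2 = 11100010 → 3-byte char #6 = E2 87 9F.
Leading byte 0xE2 = 11100010 matches 1110xxxx → 3-byte sequence.
Byte 1: 0xE2 = 11100010, payload 0010 (4 bits).
Byte 2: 0x87 = 10000111 (10xxxxxx ✓), payload 000111.
Byte 3: 0x9F = 10011111 (10xxxxxx ✓), payload 011111.
Concatenate: 0010000111011111 = 0x21DF (16 bits → U+21DF).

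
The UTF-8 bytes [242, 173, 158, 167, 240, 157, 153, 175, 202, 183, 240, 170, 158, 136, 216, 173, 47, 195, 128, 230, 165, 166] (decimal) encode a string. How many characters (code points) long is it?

Byte at offset 0: 0xF2 = 11110010 → 4-byte char (#1). Advance 4.
Byte at offset 4: 0xF0 = 11110000 → 4-byte char (#2). Advance 4.
Byte at offset 8: 0xCA = 11001010 → 2-byte char (#3). Advance 2.
Byte at offset 10: 0xF0 = 11110000 → 4-byte char (#4). Advance 4.
Byte at offset 14: 0xD8 = 11011000 → 2-byte char (#5). Advance 2.
Byte at offset 16: 0x2F = 00101111 → 1-byte char (#6). Advance 1.
Byte at offset 17: 0xC3 = 11000011 → 2-byte char (#7). Advance 2.
Byte at offset 19: 0xE6 = 11100110 → 3-byte char (#8). Advance 3.
Reached end at offset 22 after 8 code points.

8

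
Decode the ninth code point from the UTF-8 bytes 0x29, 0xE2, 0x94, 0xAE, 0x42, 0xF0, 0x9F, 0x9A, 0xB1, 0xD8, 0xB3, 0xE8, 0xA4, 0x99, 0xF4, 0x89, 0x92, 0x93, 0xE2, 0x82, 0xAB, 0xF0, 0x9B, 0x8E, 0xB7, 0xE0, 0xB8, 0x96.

Offset 0: leading byte 0x29 = 00101001 → 1-byte char #1 = 29.
Offset 1: leading byte 0xE2 = 11100010 → 3-byte char #2 = E2 94 AE.
Offset 4: leading byte 0x42 = 01000010 → 1-byte char #3 = 42.
Offset 5: leading byte 0xF0 = 11110000 → 4-byte char #4 = F0 9F 9A B1.
Offset 9: leading byte 0xD8 = 11011000 → 2-byte char #5 = D8 B3.
Offset 11: leading byte 0xE8 = 11101000 → 3-byte char #6 = E8 A4 99.
Offset 14: leading byte 0xF4 = 11110100 → 4-byte char #7 = F4 89 92 93.
Offset 18: leading byte 0xE2 = 11100010 → 3-byte char #8 = E2 82 AB.
Offset 21: leading byte 0xF0 = 11110000 → 4-byte char #9 = F0 9B 8E B7.
Leading byte 0xF0 = 11110000 matches 11110xxx → 4-byte sequence.
Byte 1: 0xF0 = 11110000, payload 000 (3 bits).
Byte 2: 0x9B = 10011011 (10xxxxxx ✓), payload 011011.
Byte 3: 0x8E = 10001110 (10xxxxxx ✓), payload 001110.
Byte 4: 0xB7 = 10110111 (10xxxxxx ✓), payload 110111.
Concatenate: 000011011001110110111 = 0x1B3B7 (21 bits → U+1B3B7).

U+1B3B7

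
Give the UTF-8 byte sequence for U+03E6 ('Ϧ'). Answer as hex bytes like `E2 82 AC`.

U+03E6 = 0x3E6 = 998 decimal. In range U+0080–U+07FF → 2-byte form: 110xxxxx 10xxxxxx.
Binary (11 bits): 01111100110.
Split 5+6: 01111 | 100110.
Byte 1: 11001111 = 0xCF.
Byte 2: 10100110 = 0xA6.

CF A6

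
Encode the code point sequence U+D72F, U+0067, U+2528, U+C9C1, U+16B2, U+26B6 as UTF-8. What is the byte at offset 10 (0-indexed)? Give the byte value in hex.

U+D72F → 3-byte form ED 9C AF at offsets 0–2.
U+0067 → 1-byte form 67 at offsets 3–3.
U+2528 → 3-byte form E2 94 A8 at offsets 4–6.
U+C9C1 → 3-byte form EC A7 81 at offsets 7–9.
U+16B2 → 3-byte form E1 9A B2 at offsets 10–12.
Offset 10 falls in char 5's range; it's byte 1 of E1 9A B2 = 0xE1.

0xE1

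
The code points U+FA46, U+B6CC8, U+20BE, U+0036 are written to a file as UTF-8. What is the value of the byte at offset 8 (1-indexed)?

1-indexed offset 8 is 0-indexed offset 7.
U+FA46 → 3-byte form EF A9 86 at offsets 0–2.
U+B6CC8 → 4-byte form F2 B6 B3 88 at offsets 3–6.
U+20BE → 3-byte form E2 82 BE at offsets 7–9.
Offset 7 falls in char 3's range; it's byte 1 of E2 82 BE = 0xE2.

0xE2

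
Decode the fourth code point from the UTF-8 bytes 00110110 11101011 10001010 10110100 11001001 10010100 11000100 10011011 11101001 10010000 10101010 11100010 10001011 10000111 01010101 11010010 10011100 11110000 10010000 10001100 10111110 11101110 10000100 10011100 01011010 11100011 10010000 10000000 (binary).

U+011B

Offset 0: leading byte 0x36 = 00110110 → 1-byte char #1 = 36.
Offset 1: leading byte 0xEB = 11101011 → 3-byte char #2 = EB 8A B4.
Offset 4: leading byte 0xC9 = 11001001 → 2-byte char #3 = C9 94.
Offset 6: leading byte 0xC4 = 11000100 → 2-byte char #4 = C4 9B.
Leading byte 0xC4 = 11000100 matches 110xxxxx → 2-byte sequence.
Byte 1: 0xC4 = 11000100, payload 00100 (5 bits).
Byte 2: 0x9B = 10011011 (10xxxxxx ✓), payload 011011.
Concatenate: 00100011011 = 0x11B (11 bits → U+011B).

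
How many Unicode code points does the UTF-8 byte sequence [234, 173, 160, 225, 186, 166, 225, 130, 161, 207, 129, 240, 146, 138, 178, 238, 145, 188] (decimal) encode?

Byte at offset 0: 0xEA = 11101010 → 3-byte char (#1). Advance 3.
Byte at offset 3: 0xE1 = 11100001 → 3-byte char (#2). Advance 3.
Byte at offset 6: 0xE1 = 11100001 → 3-byte char (#3). Advance 3.
Byte at offset 9: 0xCF = 11001111 → 2-byte char (#4). Advance 2.
Byte at offset 11: 0xF0 = 11110000 → 4-byte char (#5). Advance 4.
Byte at offset 15: 0xEE = 11101110 → 3-byte char (#6). Advance 3.
Reached end at offset 18 after 6 code points.

6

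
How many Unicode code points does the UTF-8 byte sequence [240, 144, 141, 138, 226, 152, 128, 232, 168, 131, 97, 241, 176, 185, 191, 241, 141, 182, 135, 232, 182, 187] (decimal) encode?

7

Byte at offset 0: 0xF0 = 11110000 → 4-byte char (#1). Advance 4.
Byte at offset 4: 0xE2 = 11100010 → 3-byte char (#2). Advance 3.
Byte at offset 7: 0xE8 = 11101000 → 3-byte char (#3). Advance 3.
Byte at offset 10: 0x61 = 01100001 → 1-byte char (#4). Advance 1.
Byte at offset 11: 0xF1 = 11110001 → 4-byte char (#5). Advance 4.
Byte at offset 15: 0xF1 = 11110001 → 4-byte char (#6). Advance 4.
Byte at offset 19: 0xE8 = 11101000 → 3-byte char (#7). Advance 3.
Reached end at offset 22 after 7 code points.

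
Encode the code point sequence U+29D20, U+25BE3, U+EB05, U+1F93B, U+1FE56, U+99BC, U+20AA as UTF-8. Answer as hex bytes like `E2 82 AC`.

F0 A9 B4 A0 F0 A5 AF A3 EE AC 85 F0 9F A4 BB F0 9F B9 96 E9 A6 BC E2 82 AA

U+29D20: 4-byte form → F0 A9 B4 A0.
U+25BE3: 4-byte form → F0 A5 AF A3.
U+EB05: 3-byte form → EE AC 85.
U+1F93B: 4-byte form → F0 9F A4 BB.
U+1FE56: 4-byte form → F0 9F B9 96.
U+99BC: 3-byte form → E9 A6 BC.
U+20AA: 3-byte form → E2 82 AA.
Concatenated (25 bytes): F0 A9 B4 A0 F0 A5 AF A3 EE AC 85 F0 9F A4 BB F0 9F B9 96 E9 A6 BC E2 82 AA.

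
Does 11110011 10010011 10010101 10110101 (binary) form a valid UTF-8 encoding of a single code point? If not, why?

Leading byte 0xF3 = 11110011 → 4-byte form.
Continuation bytes 0x93=10010011, 0x95=10010101, 0xB5=10110101 all match 10xxxxxx.
Decoded value 0xD3575 is ≥ 0x10000 (shortest form) and not a surrogate.

valid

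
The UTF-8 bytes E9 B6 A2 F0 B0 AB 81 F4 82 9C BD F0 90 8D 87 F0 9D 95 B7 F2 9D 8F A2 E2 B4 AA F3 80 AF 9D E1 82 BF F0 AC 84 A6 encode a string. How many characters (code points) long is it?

Byte at offset 0: 0xE9 = 11101001 → 3-byte char (#1). Advance 3.
Byte at offset 3: 0xF0 = 11110000 → 4-byte char (#2). Advance 4.
Byte at offset 7: 0xF4 = 11110100 → 4-byte char (#3). Advance 4.
Byte at offset 11: 0xF0 = 11110000 → 4-byte char (#4). Advance 4.
Byte at offset 15: 0xF0 = 11110000 → 4-byte char (#5). Advance 4.
Byte at offset 19: 0xF2 = 11110010 → 4-byte char (#6). Advance 4.
Byte at offset 23: 0xE2 = 11100010 → 3-byte char (#7). Advance 3.
Byte at offset 26: 0xF3 = 11110011 → 4-byte char (#8). Advance 4.
Byte at offset 30: 0xE1 = 11100001 → 3-byte char (#9). Advance 3.
Byte at offset 33: 0xF0 = 11110000 → 4-byte char (#10). Advance 4.
Reached end at offset 37 after 10 code points.

10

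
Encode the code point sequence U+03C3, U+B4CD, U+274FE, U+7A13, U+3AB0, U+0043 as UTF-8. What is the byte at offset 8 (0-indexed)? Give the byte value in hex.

0xBE

U+03C3 → 2-byte form CF 83 at offsets 0–1.
U+B4CD → 3-byte form EB 93 8D at offsets 2–4.
U+274FE → 4-byte form F0 A7 93 BE at offsets 5–8.
Offset 8 falls in char 3's range; it's byte 4 of F0 A7 93 BE = 0xBE.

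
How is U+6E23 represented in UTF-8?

E6 B8 A3

U+6E23 = 0x6E23 = 28195 decimal. In range U+0800–U+FFFF → 3-byte form: 1110xxxx 10xxxxxx 10xxxxxx.
Binary (16 bits): 0110111000100011.
Split 4+6+6: 0110 | 111000 | 100011.
Byte 1: 11100110 = 0xE6.
Byte 2: 10111000 = 0xB8.
Byte 3: 10100011 = 0xA3.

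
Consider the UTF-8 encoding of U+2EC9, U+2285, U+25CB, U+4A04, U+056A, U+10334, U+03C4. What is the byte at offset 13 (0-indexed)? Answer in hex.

0xAA

U+2EC9 → 3-byte form E2 BB 89 at offsets 0–2.
U+2285 → 3-byte form E2 8A 85 at offsets 3–5.
U+25CB → 3-byte form E2 97 8B at offsets 6–8.
U+4A04 → 3-byte form E4 A8 84 at offsets 9–11.
U+056A → 2-byte form D5 AA at offsets 12–13.
Offset 13 falls in char 5's range; it's byte 2 of D5 AA = 0xAA.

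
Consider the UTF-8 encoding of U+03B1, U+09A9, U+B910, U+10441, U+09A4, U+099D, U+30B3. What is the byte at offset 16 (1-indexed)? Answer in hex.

0xE0

1-indexed offset 16 is 0-indexed offset 15.
U+03B1 → 2-byte form CE B1 at offsets 0–1.
U+09A9 → 3-byte form E0 A6 A9 at offsets 2–4.
U+B910 → 3-byte form EB A4 90 at offsets 5–7.
U+10441 → 4-byte form F0 90 91 81 at offsets 8–11.
U+09A4 → 3-byte form E0 A6 A4 at offsets 12–14.
U+099D → 3-byte form E0 A6 9D at offsets 15–17.
Offset 15 falls in char 6's range; it's byte 1 of E0 A6 9D = 0xE0.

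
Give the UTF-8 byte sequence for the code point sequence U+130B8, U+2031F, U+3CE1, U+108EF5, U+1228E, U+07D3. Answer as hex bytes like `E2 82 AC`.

F0 93 82 B8 F0 A0 8C 9F E3 B3 A1 F4 88 BB B5 F0 92 8A 8E DF 93

U+130B8: 4-byte form → F0 93 82 B8.
U+2031F: 4-byte form → F0 A0 8C 9F.
U+3CE1: 3-byte form → E3 B3 A1.
U+108EF5: 4-byte form → F4 88 BB B5.
U+1228E: 4-byte form → F0 92 8A 8E.
U+07D3: 2-byte form → DF 93.
Concatenated (21 bytes): F0 93 82 B8 F0 A0 8C 9F E3 B3 A1 F4 88 BB B5 F0 92 8A 8E DF 93.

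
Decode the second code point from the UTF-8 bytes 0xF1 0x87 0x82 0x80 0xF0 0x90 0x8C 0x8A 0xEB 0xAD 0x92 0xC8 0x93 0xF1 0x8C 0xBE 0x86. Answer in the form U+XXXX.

U+1030A

Offset 0: leading byte 0xF1 = 11110001 → 4-byte char #1 = F1 87 82 80.
Offset 4: leading byte 0xF0 = 11110000 → 4-byte char #2 = F0 90 8C 8A.
Leading byte 0xF0 = 11110000 matches 11110xxx → 4-byte sequence.
Byte 1: 0xF0 = 11110000, payload 000 (3 bits).
Byte 2: 0x90 = 10010000 (10xxxxxx ✓), payload 010000.
Byte 3: 0x8C = 10001100 (10xxxxxx ✓), payload 001100.
Byte 4: 0x8A = 10001010 (10xxxxxx ✓), payload 001010.
Concatenate: 000010000001100001010 = 0x1030A (21 bits → U+1030A).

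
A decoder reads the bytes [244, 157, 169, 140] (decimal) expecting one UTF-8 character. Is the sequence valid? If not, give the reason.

invalid (encodes a value above U+10FFFF)

Leading byte 0xF4 = 11110100 → 4-byte form.
Payload = 0x11DA4C, which exceeds U+10FFFF, the maximum Unicode code point. (Leading bytes F5–FF, or F4 followed by ≥ 0x90, are invalid.)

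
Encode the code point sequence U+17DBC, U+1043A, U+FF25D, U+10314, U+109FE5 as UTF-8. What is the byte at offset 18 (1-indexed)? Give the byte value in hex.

1-indexed offset 18 is 0-indexed offset 17.
U+17DBC → 4-byte form F0 97 B6 BC at offsets 0–3.
U+1043A → 4-byte form F0 90 90 BA at offsets 4–7.
U+FF25D → 4-byte form F3 BF 89 9D at offsets 8–11.
U+10314 → 4-byte form F0 90 8C 94 at offsets 12–15.
U+109FE5 → 4-byte form F4 89 BF A5 at offsets 16–19.
Offset 17 falls in char 5's range; it's byte 2 of F4 89 BF A5 = 0x89.

0x89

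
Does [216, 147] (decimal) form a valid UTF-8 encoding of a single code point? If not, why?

valid

Leading byte 0xD8 = 11011000 → 2-byte form.
Continuation bytes 0x93=10010011 all match 10xxxxxx.
Decoded value 0x613 is ≥ 0x80 (shortest form) and not a surrogate.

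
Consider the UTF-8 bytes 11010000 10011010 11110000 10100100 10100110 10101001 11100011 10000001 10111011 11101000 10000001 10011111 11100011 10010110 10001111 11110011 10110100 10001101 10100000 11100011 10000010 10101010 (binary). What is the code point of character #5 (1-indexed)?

U+358F

Offset 0: leading byte 0xD0 = 11010000 → 2-byte char #1 = D0 9A.
Offset 2: leading byte 0xF0 = 11110000 → 4-byte char #2 = F0 A4 A6 A9.
Offset 6: leading byte 0xE3 = 11100011 → 3-byte char #3 = E3 81 BB.
Offset 9: leading byte 0xE8 = 11101000 → 3-byte char #4 = E8 81 9F.
Offset 12: leading byte 0xE3 = 11100011 → 3-byte char #5 = E3 96 8F.
Leading byte 0xE3 = 11100011 matches 1110xxxx → 3-byte sequence.
Byte 1: 0xE3 = 11100011, payload 0011 (4 bits).
Byte 2: 0x96 = 10010110 (10xxxxxx ✓), payload 010110.
Byte 3: 0x8F = 10001111 (10xxxxxx ✓), payload 001111.
Concatenate: 0011010110001111 = 0x358F (16 bits → U+358F).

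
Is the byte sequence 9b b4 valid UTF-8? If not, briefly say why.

Byte 0x9B = 10011011 has the form 10xxxxxx — a continuation byte — but there is no preceding leading byte.

invalid (continuation byte with no leading byte)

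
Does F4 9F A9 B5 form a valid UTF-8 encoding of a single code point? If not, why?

Leading byte 0xF4 = 11110100 → 4-byte form.
Payload = 0x11FA75, which exceeds U+10FFFF, the maximum Unicode code point. (Leading bytes F5–FF, or F4 followed by ≥ 0x90, are invalid.)

invalid (encodes a value above U+10FFFF)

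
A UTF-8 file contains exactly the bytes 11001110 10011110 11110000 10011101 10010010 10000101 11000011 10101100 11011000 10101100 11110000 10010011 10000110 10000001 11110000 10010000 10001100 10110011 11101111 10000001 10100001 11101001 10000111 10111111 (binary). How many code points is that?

8

Byte at offset 0: 0xCE = 11001110 → 2-byte char (#1). Advance 2.
Byte at offset 2: 0xF0 = 11110000 → 4-byte char (#2). Advance 4.
Byte at offset 6: 0xC3 = 11000011 → 2-byte char (#3). Advance 2.
Byte at offset 8: 0xD8 = 11011000 → 2-byte char (#4). Advance 2.
Byte at offset 10: 0xF0 = 11110000 → 4-byte char (#5). Advance 4.
Byte at offset 14: 0xF0 = 11110000 → 4-byte char (#6). Advance 4.
Byte at offset 18: 0xEF = 11101111 → 3-byte char (#7). Advance 3.
Byte at offset 21: 0xE9 = 11101001 → 3-byte char (#8). Advance 3.
Reached end at offset 24 after 8 code points.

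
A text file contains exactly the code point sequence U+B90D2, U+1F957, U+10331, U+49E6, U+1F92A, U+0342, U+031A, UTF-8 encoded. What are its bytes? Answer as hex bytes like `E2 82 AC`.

U+B90D2: 4-byte form → F2 B9 83 92.
U+1F957: 4-byte form → F0 9F A5 97.
U+10331: 4-byte form → F0 90 8C B1.
U+49E6: 3-byte form → E4 A7 A6.
U+1F92A: 4-byte form → F0 9F A4 AA.
U+0342: 2-byte form → CD 82.
U+031A: 2-byte form → CC 9A.
Concatenated (23 bytes): F2 B9 83 92 F0 9F A5 97 F0 90 8C B1 E4 A7 A6 F0 9F A4 AA CD 82 CC 9A.

F2 B9 83 92 F0 9F A5 97 F0 90 8C B1 E4 A7 A6 F0 9F A4 AA CD 82 CC 9A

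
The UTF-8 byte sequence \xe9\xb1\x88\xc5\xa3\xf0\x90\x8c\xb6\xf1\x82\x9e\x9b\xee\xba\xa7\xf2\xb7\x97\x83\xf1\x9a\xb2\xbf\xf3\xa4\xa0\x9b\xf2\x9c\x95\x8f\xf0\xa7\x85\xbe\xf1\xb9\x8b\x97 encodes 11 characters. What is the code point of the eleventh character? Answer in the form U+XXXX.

Offset 0: leading byte 0xE9 = 11101001 → 3-byte char #1 = E9 B1 88.
Offset 3: leading byte 0xC5 = 11000101 → 2-byte char #2 = C5 A3.
Offset 5: leading byte 0xF0 = 11110000 → 4-byte char #3 = F0 90 8C B6.
Offset 9: leading byte 0xF1 = 11110001 → 4-byte char #4 = F1 82 9E 9B.
Offset 13: leading byte 0xEE = 11101110 → 3-byte char #5 = EE BA A7.
Offset 16: leading byte 0xF2 = 11110010 → 4-byte char #6 = F2 B7 97 83.
Offset 20: leading byte 0xF1 = 11110001 → 4-byte char #7 = F1 9A B2 BF.
Offset 24: leading byte 0xF3 = 11110011 → 4-byte char #8 = F3 A4 A0 9B.
Offset 28: leading byte 0xF2 = 11110010 → 4-byte char #9 = F2 9C 95 8F.
Offset 32: leading byte 0xF0 = 11110000 → 4-byte char #10 = F0 A7 85 BE.
Offset 36: leading byte 0xF1 = 11110001 → 4-byte char #11 = F1 B9 8B 97.
Leading byte 0xF1 = 11110001 matches 11110xxx → 4-byte sequence.
Byte 1: 0xF1 = 11110001, payload 001 (3 bits).
Byte 2: 0xB9 = 10111001 (10xxxxxx ✓), payload 111001.
Byte 3: 0x8B = 10001011 (10xxxxxx ✓), payload 001011.
Byte 4: 0x97 = 10010111 (10xxxxxx ✓), payload 010111.
Concatenate: 001111001001011010111 = 0x792D7 (21 bits → U+792D7).

U+792D7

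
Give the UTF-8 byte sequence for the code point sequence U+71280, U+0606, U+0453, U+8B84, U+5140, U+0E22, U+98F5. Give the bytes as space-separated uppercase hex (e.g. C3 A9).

U+71280: 4-byte form → F1 B1 8A 80.
U+0606: 2-byte form → D8 86.
U+0453: 2-byte form → D1 93.
U+8B84: 3-byte form → E8 AE 84.
U+5140: 3-byte form → E5 85 80.
U+0E22: 3-byte form → E0 B8 A2.
U+98F5: 3-byte form → E9 A3 B5.
Concatenated (20 bytes): F1 B1 8A 80 D8 86 D1 93 E8 AE 84 E5 85 80 E0 B8 A2 E9 A3 B5.

F1 B1 8A 80 D8 86 D1 93 E8 AE 84 E5 85 80 E0 B8 A2 E9 A3 B5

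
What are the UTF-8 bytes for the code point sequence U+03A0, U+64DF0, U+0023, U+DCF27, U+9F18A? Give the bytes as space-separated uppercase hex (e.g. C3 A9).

U+03A0: 2-byte form → CE A0.
U+64DF0: 4-byte form → F1 A4 B7 B0.
U+0023: 1-byte form → 23.
U+DCF27: 4-byte form → F3 9C BC A7.
U+9F18A: 4-byte form → F2 9F 86 8A.
Concatenated (15 bytes): CE A0 F1 A4 B7 B0 23 F3 9C BC A7 F2 9F 86 8A.

CE A0 F1 A4 B7 B0 23 F3 9C BC A7 F2 9F 86 8A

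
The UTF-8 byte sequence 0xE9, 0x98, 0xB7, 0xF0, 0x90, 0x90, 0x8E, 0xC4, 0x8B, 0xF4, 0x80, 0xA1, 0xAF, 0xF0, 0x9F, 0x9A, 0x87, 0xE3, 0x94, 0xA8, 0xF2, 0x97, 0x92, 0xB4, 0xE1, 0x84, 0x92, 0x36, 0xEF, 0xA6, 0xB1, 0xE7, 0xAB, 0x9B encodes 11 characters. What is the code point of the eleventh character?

U+7ADB

Offset 0: leading byte 0xE9 = 11101001 → 3-byte char #1 = E9 98 B7.
Offset 3: leading byte 0xF0 = 11110000 → 4-byte char #2 = F0 90 90 8E.
Offset 7: leading byte 0xC4 = 11000100 → 2-byte char #3 = C4 8B.
Offset 9: leading byte 0xF4 = 11110100 → 4-byte char #4 = F4 80 A1 AF.
Offset 13: leading byte 0xF0 = 11110000 → 4-byte char #5 = F0 9F 9A 87.
Offset 17: leading byte 0xE3 = 11100011 → 3-byte char #6 = E3 94 A8.
Offset 20: leading byte 0xF2 = 11110010 → 4-byte char #7 = F2 97 92 B4.
Offset 24: leading byte 0xE1 = 11100001 → 3-byte char #8 = E1 84 92.
Offset 27: leading byte 0x36 = 00110110 → 1-byte char #9 = 36.
Offset 28: leading byte 0xEF = 11101111 → 3-byte char #10 = EF A6 B1.
Offset 31: leading byte 0xE7 = 11100111 → 3-byte char #11 = E7 AB 9B.
Leading byte 0xE7 = 11100111 matches 1110xxxx → 3-byte sequence.
Byte 1: 0xE7 = 11100111, payload 0111 (4 bits).
Byte 2: 0xAB = 10101011 (10xxxxxx ✓), payload 101011.
Byte 3: 0x9B = 10011011 (10xxxxxx ✓), payload 011011.
Concatenate: 0111101011011011 = 0x7ADB (16 bits → U+7ADB).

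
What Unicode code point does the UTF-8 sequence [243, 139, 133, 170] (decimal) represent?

Leading byte 0xF3 = 11110011 matches 11110xxx → 4-byte sequence.
Byte 1: 0xF3 = 11110011, payload 011 (3 bits).
Byte 2: 0x8B = 10001011 (10xxxxxx ✓), payload 001011.
Byte 3: 0x85 = 10000101 (10xxxxxx ✓), payload 000101.
Byte 4: 0xAA = 10101010 (10xxxxxx ✓), payload 101010.
Concatenate: 011001011000101101010 = 0xCB16A (21 bits → U+CB16A).

U+CB16A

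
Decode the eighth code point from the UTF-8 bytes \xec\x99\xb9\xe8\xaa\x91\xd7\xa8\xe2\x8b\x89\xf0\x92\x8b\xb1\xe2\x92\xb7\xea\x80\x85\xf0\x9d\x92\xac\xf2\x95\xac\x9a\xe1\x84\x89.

U+1D4AC

Offset 0: leading byte 0xEC = 11101100 → 3-byte char #1 = EC 99 B9.
Offset 3: leading byte 0xE8 = 11101000 → 3-byte char #2 = E8 AA 91.
Offset 6: leading byte 0xD7 = 11010111 → 2-byte char #3 = D7 A8.
Offset 8: leading byte 0xE2 = 11100010 → 3-byte char #4 = E2 8B 89.
Offset 11: leading byte 0xF0 = 11110000 → 4-byte char #5 = F0 92 8B B1.
Offset 15: leading byte 0xE2 = 11100010 → 3-byte char #6 = E2 92 B7.
Offset 18: leading byte 0xEA = 11101010 → 3-byte char #7 = EA 80 85.
Offset 21: leading byte 0xF0 = 11110000 → 4-byte char #8 = F0 9D 92 AC.
Leading byte 0xF0 = 11110000 matches 11110xxx → 4-byte sequence.
Byte 1: 0xF0 = 11110000, payload 000 (3 bits).
Byte 2: 0x9D = 10011101 (10xxxxxx ✓), payload 011101.
Byte 3: 0x92 = 10010010 (10xxxxxx ✓), payload 010010.
Byte 4: 0xAC = 10101100 (10xxxxxx ✓), payload 101100.
Concatenate: 000011101010010101100 = 0x1D4AC (21 bits → U+1D4AC).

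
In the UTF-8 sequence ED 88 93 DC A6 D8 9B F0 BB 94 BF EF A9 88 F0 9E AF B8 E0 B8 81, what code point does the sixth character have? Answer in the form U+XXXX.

Offset 0: leading byte 0xED = 11101101 → 3-byte char #1 = ED 88 93.
Offset 3: leading byte 0xDC = 11011100 → 2-byte char #2 = DC A6.
Offset 5: leading byte 0xD8 = 11011000 → 2-byte char #3 = D8 9B.
Offset 7: leading byte 0xF0 = 11110000 → 4-byte char #4 = F0 BB 94 BF.
Offset 11: leading byte 0xEF = 11101111 → 3-byte char #5 = EF A9 88.
Offset 14: leading byte 0xF0 = 11110000 → 4-byte char #6 = F0 9E AF B8.
Leading byte 0xF0 = 11110000 matches 11110xxx → 4-byte sequence.
Byte 1: 0xF0 = 11110000, payload 000 (3 bits).
Byte 2: 0x9E = 10011110 (10xxxxxx ✓), payload 011110.
Byte 3: 0xAF = 10101111 (10xxxxxx ✓), payload 101111.
Byte 4: 0xB8 = 10111000 (10xxxxxx ✓), payload 111000.
Concatenate: 000011110101111111000 = 0x1EBF8 (21 bits → U+1EBF8).

U+1EBF8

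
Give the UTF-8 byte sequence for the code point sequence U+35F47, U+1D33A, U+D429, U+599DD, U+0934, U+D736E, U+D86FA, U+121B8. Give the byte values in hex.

U+35F47: 4-byte form → F0 B5 BD 87.
U+1D33A: 4-byte form → F0 9D 8C BA.
U+D429: 3-byte form → ED 90 A9.
U+599DD: 4-byte form → F1 99 A7 9D.
U+0934: 3-byte form → E0 A4 B4.
U+D736E: 4-byte form → F3 97 8D AE.
U+D86FA: 4-byte form → F3 98 9B BA.
U+121B8: 4-byte form → F0 92 86 B8.
Concatenated (30 bytes): F0 B5 BD 87 F0 9D 8C BA ED 90 A9 F1 99 A7 9D E0 A4 B4 F3 97 8D AE F3 98 9B BA F0 92 86 B8.

F0 B5 BD 87 F0 9D 8C BA ED 90 A9 F1 99 A7 9D E0 A4 B4 F3 97 8D AE F3 98 9B BA F0 92 86 B8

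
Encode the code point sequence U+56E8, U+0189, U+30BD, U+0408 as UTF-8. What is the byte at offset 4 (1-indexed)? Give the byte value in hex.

1-indexed offset 4 is 0-indexed offset 3.
U+56E8 → 3-byte form E5 9B A8 at offsets 0–2.
U+0189 → 2-byte form C6 89 at offsets 3–4.
Offset 3 falls in char 2's range; it's byte 1 of C6 89 = 0xC6.

0xC6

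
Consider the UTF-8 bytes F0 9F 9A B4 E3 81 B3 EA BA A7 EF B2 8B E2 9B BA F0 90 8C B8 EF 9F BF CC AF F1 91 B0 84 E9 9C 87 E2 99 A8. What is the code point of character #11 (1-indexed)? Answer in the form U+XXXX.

Offset 0: leading byte 0xF0 = 11110000 → 4-byte char #1 = F0 9F 9A B4.
Offset 4: leading byte 0xE3 = 11100011 → 3-byte char #2 = E3 81 B3.
Offset 7: leading byte 0xEA = 11101010 → 3-byte char #3 = EA BA A7.
Offset 10: leading byte 0xEF = 11101111 → 3-byte char #4 = EF B2 8B.
Offset 13: leading byte 0xE2 = 11100010 → 3-byte char #5 = E2 9B BA.
Offset 16: leading byte 0xF0 = 11110000 → 4-byte char #6 = F0 90 8C B8.
Offset 20: leading byte 0xEF = 11101111 → 3-byte char #7 = EF 9F BF.
Offset 23: leading byte 0xCC = 11001100 → 2-byte char #8 = CC AF.
Offset 25: leading byte 0xF1 = 11110001 → 4-byte char #9 = F1 91 B0 84.
Offset 29: leading byte 0xE9 = 11101001 → 3-byte char #10 = E9 9C 87.
Offset 32: leading byte 0xE2 = 11100010 → 3-byte char #11 = E2 99 A8.
Leading byte 0xE2 = 11100010 matches 1110xxxx → 3-byte sequence.
Byte 1: 0xE2 = 11100010, payload 0010 (4 bits).
Byte 2: 0x99 = 10011001 (10xxxxxx ✓), payload 011001.
Byte 3: 0xA8 = 10101000 (10xxxxxx ✓), payload 101000.
Concatenate: 0010011001101000 = 0x2668 (16 bits → U+2668).

U+2668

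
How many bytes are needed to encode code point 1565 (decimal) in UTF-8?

2

U+061D = 0x61D. UTF-8 uses 1 byte below 0x80, 2 below 0x800, 3 below 0x10000, 4 up to 0x10FFFF. 0x61D is in U+0080–U+07FF → 2 bytes.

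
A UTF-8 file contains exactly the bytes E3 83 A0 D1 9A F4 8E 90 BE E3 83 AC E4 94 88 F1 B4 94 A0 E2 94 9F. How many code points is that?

7

Byte at offset 0: 0xE3 = 11100011 → 3-byte char (#1). Advance 3.
Byte at offset 3: 0xD1 = 11010001 → 2-byte char (#2). Advance 2.
Byte at offset 5: 0xF4 = 11110100 → 4-byte char (#3). Advance 4.
Byte at offset 9: 0xE3 = 11100011 → 3-byte char (#4). Advance 3.
Byte at offset 12: 0xE4 = 11100100 → 3-byte char (#5). Advance 3.
Byte at offset 15: 0xF1 = 11110001 → 4-byte char (#6). Advance 4.
Byte at offset 19: 0xE2 = 11100010 → 3-byte char (#7). Advance 3.
Reached end at offset 22 after 7 code points.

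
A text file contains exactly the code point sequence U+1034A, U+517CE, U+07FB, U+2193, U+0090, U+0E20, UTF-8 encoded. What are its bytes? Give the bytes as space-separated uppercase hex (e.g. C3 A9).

F0 90 8D 8A F1 91 9F 8E DF BB E2 86 93 C2 90 E0 B8 A0

U+1034A: 4-byte form → F0 90 8D 8A.
U+517CE: 4-byte form → F1 91 9F 8E.
U+07FB: 2-byte form → DF BB.
U+2193: 3-byte form → E2 86 93.
U+0090: 2-byte form → C2 90.
U+0E20: 3-byte form → E0 B8 A0.
Concatenated (18 bytes): F0 90 8D 8A F1 91 9F 8E DF BB E2 86 93 C2 90 E0 B8 A0.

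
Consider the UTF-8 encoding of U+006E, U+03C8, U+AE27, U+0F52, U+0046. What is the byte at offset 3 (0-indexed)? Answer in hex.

U+006E → 1-byte form 6E at offsets 0–0.
U+03C8 → 2-byte form CF 88 at offsets 1–2.
U+AE27 → 3-byte form EA B8 A7 at offsets 3–5.
Offset 3 falls in char 3's range; it's byte 1 of EA B8 A7 = 0xEA.

0xEA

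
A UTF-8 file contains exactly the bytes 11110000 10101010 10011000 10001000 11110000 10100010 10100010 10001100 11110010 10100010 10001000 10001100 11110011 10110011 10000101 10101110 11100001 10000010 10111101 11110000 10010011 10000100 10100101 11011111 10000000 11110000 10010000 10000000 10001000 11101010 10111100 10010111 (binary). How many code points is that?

9

Byte at offset 0: 0xF0 = 11110000 → 4-byte char (#1). Advance 4.
Byte at offset 4: 0xF0 = 11110000 → 4-byte char (#2). Advance 4.
Byte at offset 8: 0xF2 = 11110010 → 4-byte char (#3). Advance 4.
Byte at offset 12: 0xF3 = 11110011 → 4-byte char (#4). Advance 4.
Byte at offset 16: 0xE1 = 11100001 → 3-byte char (#5). Advance 3.
Byte at offset 19: 0xF0 = 11110000 → 4-byte char (#6). Advance 4.
Byte at offset 23: 0xDF = 11011111 → 2-byte char (#7). Advance 2.
Byte at offset 25: 0xF0 = 11110000 → 4-byte char (#8). Advance 4.
Byte at offset 29: 0xEA = 11101010 → 3-byte char (#9). Advance 3.
Reached end at offset 32 after 9 code points.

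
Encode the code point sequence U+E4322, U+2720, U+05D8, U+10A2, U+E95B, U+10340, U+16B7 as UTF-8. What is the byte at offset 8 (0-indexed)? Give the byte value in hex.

U+E4322 → 4-byte form F3 A4 8C A2 at offsets 0–3.
U+2720 → 3-byte form E2 9C A0 at offsets 4–6.
U+05D8 → 2-byte form D7 98 at offsets 7–8.
Offset 8 falls in char 3's range; it's byte 2 of D7 98 = 0x98.

0x98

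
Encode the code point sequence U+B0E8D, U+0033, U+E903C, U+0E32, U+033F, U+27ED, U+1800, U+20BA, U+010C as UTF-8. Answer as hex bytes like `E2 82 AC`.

F2 B0 BA 8D 33 F3 A9 80 BC E0 B8 B2 CC BF E2 9F AD E1 A0 80 E2 82 BA C4 8C

U+B0E8D: 4-byte form → F2 B0 BA 8D.
U+0033: 1-byte form → 33.
U+E903C: 4-byte form → F3 A9 80 BC.
U+0E32: 3-byte form → E0 B8 B2.
U+033F: 2-byte form → CC BF.
U+27ED: 3-byte form → E2 9F AD.
U+1800: 3-byte form → E1 A0 80.
U+20BA: 3-byte form → E2 82 BA.
U+010C: 2-byte form → C4 8C.
Concatenated (25 bytes): F2 B0 BA 8D 33 F3 A9 80 BC E0 B8 B2 CC BF E2 9F AD E1 A0 80 E2 82 BA C4 8C.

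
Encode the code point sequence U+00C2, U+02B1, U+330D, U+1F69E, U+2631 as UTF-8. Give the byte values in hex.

U+00C2: 2-byte form → C3 82.
U+02B1: 2-byte form → CA B1.
U+330D: 3-byte form → E3 8C 8D.
U+1F69E: 4-byte form → F0 9F 9A 9E.
U+2631: 3-byte form → E2 98 B1.
Concatenated (14 bytes): C3 82 CA B1 E3 8C 8D F0 9F 9A 9E E2 98 B1.

C3 82 CA B1 E3 8C 8D F0 9F 9A 9E E2 98 B1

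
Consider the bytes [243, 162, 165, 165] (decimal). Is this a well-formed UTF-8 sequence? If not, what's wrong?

Leading byte 0xF3 = 11110011 → 4-byte form.
Continuation bytes 0xA2=10100010, 0xA5=10100101, 0xA5=10100101 all match 10xxxxxx.
Decoded value 0xE2965 is ≥ 0x10000 (shortest form) and not a surrogate.

valid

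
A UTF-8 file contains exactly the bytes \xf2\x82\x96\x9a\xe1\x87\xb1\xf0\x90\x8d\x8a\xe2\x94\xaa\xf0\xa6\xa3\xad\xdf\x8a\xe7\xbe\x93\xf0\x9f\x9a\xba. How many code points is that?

8

Byte at offset 0: 0xF2 = 11110010 → 4-byte char (#1). Advance 4.
Byte at offset 4: 0xE1 = 11100001 → 3-byte char (#2). Advance 3.
Byte at offset 7: 0xF0 = 11110000 → 4-byte char (#3). Advance 4.
Byte at offset 11: 0xE2 = 11100010 → 3-byte char (#4). Advance 3.
Byte at offset 14: 0xF0 = 11110000 → 4-byte char (#5). Advance 4.
Byte at offset 18: 0xDF = 11011111 → 2-byte char (#6). Advance 2.
Byte at offset 20: 0xE7 = 11100111 → 3-byte char (#7). Advance 3.
Byte at offset 23: 0xF0 = 11110000 → 4-byte char (#8). Advance 4.
Reached end at offset 27 after 8 code points.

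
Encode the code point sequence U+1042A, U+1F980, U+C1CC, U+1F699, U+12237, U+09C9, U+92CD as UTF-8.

U+1042A: 4-byte form → F0 90 90 AA.
U+1F980: 4-byte form → F0 9F A6 80.
U+C1CC: 3-byte form → EC 87 8C.
U+1F699: 4-byte form → F0 9F 9A 99.
U+12237: 4-byte form → F0 92 88 B7.
U+09C9: 3-byte form → E0 A7 89.
U+92CD: 3-byte form → E9 8B 8D.
Concatenated (25 bytes): F0 90 90 AA F0 9F A6 80 EC 87 8C F0 9F 9A 99 F0 92 88 B7 E0 A7 89 E9 8B 8D.

F0 90 90 AA F0 9F A6 80 EC 87 8C F0 9F 9A 99 F0 92 88 B7 E0 A7 89 E9 8B 8D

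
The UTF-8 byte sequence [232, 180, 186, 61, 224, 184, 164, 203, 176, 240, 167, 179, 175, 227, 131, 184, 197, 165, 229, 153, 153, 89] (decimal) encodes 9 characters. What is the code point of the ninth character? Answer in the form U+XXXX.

U+0059

Offset 0: leading byte 0xE8 = 11101000 → 3-byte char #1 = E8 B4 BA.
Offset 3: leading byte 0x3D = 00111101 → 1-byte char #2 = 3D.
Offset 4: leading byte 0xE0 = 11100000 → 3-byte char #3 = E0 B8 A4.
Offset 7: leading byte 0xCB = 11001011 → 2-byte char #4 = CB B0.
Offset 9: leading byte 0xF0 = 11110000 → 4-byte char #5 = F0 A7 B3 AF.
Offset 13: leading byte 0xE3 = 11100011 → 3-byte char #6 = E3 83 B8.
Offset 16: leading byte 0xC5 = 11000101 → 2-byte char #7 = C5 A5.
Offset 18: leading byte 0xE5 = 11100101 → 3-byte char #8 = E5 99 99.
Offset 21: leading byte 0x59 = 01011001 → 1-byte char #9 = 59.
Leading byte 0x59 = 01011001 matches 0xxxxxxx → 1-byte sequence.
Byte 1: 0x59 = 01011001, payload 1011001 (7 bits).
Concatenate: 1011001 = 0x59 (7 bits → U+0059).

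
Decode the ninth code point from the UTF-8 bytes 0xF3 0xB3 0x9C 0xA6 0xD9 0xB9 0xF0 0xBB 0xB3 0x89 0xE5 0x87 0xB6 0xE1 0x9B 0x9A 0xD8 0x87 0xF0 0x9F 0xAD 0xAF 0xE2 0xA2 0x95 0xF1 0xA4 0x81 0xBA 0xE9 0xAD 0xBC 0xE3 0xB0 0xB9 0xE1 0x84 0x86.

Offset 0: leading byte 0xF3 = 11110011 → 4-byte char #1 = F3 B3 9C A6.
Offset 4: leading byte 0xD9 = 11011001 → 2-byte char #2 = D9 B9.
Offset 6: leading byte 0xF0 = 11110000 → 4-byte char #3 = F0 BB B3 89.
Offset 10: leading byte 0xE5 = 11100101 → 3-byte char #4 = E5 87 B6.
Offset 13: leading byte 0xE1 = 11100001 → 3-byte char #5 = E1 9B 9A.
Offset 16: leading byte 0xD8 = 11011000 → 2-byte char #6 = D8 87.
Offset 18: leading byte 0xF0 = 11110000 → 4-byte char #7 = F0 9F AD AF.
Offset 22: leading byte 0xE2 = 11100010 → 3-byte char #8 = E2 A2 95.
Offset 25: leading byte 0xF1 = 11110001 → 4-byte char #9 = F1 A4 81 BA.
Leading byte 0xF1 = 11110001 matches 11110xxx → 4-byte sequence.
Byte 1: 0xF1 = 11110001, payload 001 (3 bits).
Byte 2: 0xA4 = 10100100 (10xxxxxx ✓), payload 100100.
Byte 3: 0x81 = 10000001 (10xxxxxx ✓), payload 000001.
Byte 4: 0xBA = 10111010 (10xxxxxx ✓), payload 111010.
Concatenate: 001100100000001111010 = 0x6407A (21 bits → U+6407A).

U+6407A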